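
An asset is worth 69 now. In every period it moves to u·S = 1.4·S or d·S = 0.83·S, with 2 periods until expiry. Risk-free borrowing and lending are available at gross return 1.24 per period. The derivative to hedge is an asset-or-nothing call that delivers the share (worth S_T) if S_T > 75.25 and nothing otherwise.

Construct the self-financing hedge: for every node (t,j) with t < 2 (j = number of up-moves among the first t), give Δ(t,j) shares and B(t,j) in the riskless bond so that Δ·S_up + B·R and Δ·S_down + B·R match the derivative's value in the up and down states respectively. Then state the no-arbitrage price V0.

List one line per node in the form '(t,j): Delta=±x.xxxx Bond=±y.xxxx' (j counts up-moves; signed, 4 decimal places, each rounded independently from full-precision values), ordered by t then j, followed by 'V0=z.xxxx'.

(0,0): Delta=1.2736 Bond=-21.3138
(1,0): Delta=2.4561 Bond=-94.1536
(1,1): Delta=1.0000 Bond=0.0000
V0=66.5641

No-arbitrage ⇒ martingale measure with p* = (R−d)/(u−d) = 0.7193.
At expiry t=2: V(2,0)=0.0000, V(2,1)=80.1780, V(2,2)=135.2400
Node (1,0) S=57.2700: V=(p*·80.1780+(1−p*)·0.0000)/1.24=46.5096; Δ=(80.1780−0.0000)/(80.1780−47.5341)=2.4561; B=V−Δ·S=-94.1536
Node (1,1) S=96.6000: V=(p*·135.2400+(1−p*)·80.1780)/1.24=96.6000; Δ=(135.2400−80.1780)/(135.2400−80.1780)=1.0000; B=V−Δ·S=0.0000
Node (0,0) S=69.0000: V=(p*·96.6000+(1−p*)·46.5096)/1.24=66.5641; Δ=(96.6000−46.5096)/(96.6000−57.2700)=1.2736; B=V−Δ·S=-21.3138
Each (Δ,B) replicates both successor values, so the strategy is self-financing and V0 is arbitrage-free.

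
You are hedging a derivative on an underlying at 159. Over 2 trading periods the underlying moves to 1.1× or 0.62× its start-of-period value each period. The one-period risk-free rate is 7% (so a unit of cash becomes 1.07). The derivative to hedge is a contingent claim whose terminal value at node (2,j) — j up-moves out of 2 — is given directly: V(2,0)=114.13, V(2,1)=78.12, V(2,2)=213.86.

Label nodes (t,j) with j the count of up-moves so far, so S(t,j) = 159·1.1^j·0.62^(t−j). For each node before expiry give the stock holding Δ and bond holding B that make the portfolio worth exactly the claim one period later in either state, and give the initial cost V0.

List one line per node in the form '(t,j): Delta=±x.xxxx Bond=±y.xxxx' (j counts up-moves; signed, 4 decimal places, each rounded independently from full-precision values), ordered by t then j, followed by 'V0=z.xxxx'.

(0,0): Delta=1.5308 Bond=-70.8315
(1,0): Delta=-0.7610 Bond=150.1336
(1,1): Delta=1.6169 Bond=-90.8512
V0=172.5595

The replicating-portfolio and risk-neutral prices coincide; use p* = (1.07−0.62)/(1.1−0.62) = 0.9375 for the latter.
At expiry t=2: V(2,0)=114.1300, V(2,1)=78.1200, V(2,2)=213.8600
(1,0): S=98.5800. Δ = (V_up−V_dn)/(S_up−S_dn) = (78.1200−114.1300)/(108.4380−61.1196) = -0.7610. V = [p*·78.1200 + (1−p*)·114.1300]/1.07 = 75.1127. B = V − Δ·S = 150.1336.
(1,1): S=174.9000. Δ = (V_up−V_dn)/(S_up−S_dn) = (213.8600−78.1200)/(192.3900−108.4380) = 1.6169. V = [p*·213.8600 + (1−p*)·78.1200]/1.07 = 191.9404. B = V − Δ·S = -90.8512.
(0,0): S=159.0000. Δ = (V_up−V_dn)/(S_up−S_dn) = (191.9404−75.1127)/(174.9000−98.5800) = 1.5308. V = [p*·191.9404 + (1−p*)·75.1127]/1.07 = 172.5595. B = V − Δ·S = -70.8315.
Check: Δ(0,0)·S0 + B(0,0) = 172.5595 = V0.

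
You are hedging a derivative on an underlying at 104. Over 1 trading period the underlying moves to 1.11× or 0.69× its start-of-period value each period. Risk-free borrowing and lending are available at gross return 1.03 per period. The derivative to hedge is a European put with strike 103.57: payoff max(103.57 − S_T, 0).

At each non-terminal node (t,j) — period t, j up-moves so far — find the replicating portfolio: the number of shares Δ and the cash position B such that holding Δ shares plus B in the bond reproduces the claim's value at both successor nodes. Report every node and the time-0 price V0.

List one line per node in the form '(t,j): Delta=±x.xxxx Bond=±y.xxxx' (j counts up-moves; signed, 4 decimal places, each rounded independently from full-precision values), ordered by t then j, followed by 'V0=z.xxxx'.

Under the risk-neutral measure, an up-move has probability p* = (R−d)/(u−d) = 0.8095 and values discount at R = 1.03.
At expiry t=1: V(1,0)=31.8100, V(1,1)=0.0000
(0,0): S=104.0000. Δ = (V_up−V_dn)/(S_up−S_dn) = (0.0000−31.8100)/(115.4400−71.7600) = -0.7283. V = [p*·0.0000 + (1−p*)·31.8100]/1.03 = 5.8826. B = V − Δ·S = 81.6207.
Each (Δ,B) replicates both successor values, so the strategy is self-financing and V0 is arbitrage-free.

(0,0): Delta=-0.7283 Bond=81.6207
V0=5.8826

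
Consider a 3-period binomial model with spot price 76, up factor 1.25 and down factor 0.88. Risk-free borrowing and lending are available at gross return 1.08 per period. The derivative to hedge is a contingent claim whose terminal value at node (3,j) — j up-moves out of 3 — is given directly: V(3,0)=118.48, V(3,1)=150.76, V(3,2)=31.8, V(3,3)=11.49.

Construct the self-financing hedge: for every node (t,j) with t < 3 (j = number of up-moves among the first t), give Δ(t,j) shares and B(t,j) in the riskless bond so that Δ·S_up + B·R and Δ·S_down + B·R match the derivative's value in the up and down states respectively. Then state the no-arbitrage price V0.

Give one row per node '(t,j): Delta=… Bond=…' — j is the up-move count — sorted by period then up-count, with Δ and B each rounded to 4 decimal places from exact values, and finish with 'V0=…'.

No-arbitrage ⇒ martingale measure with p* = (R−d)/(u−d) = 0.5405.
At expiry t=3: V(3,0)=118.4800, V(3,1)=150.7600, V(3,2)=31.8000, V(3,3)=11.4900
  t=2,j=0: stock 58.8544 → up 73.5680 (V=150.7600), down 51.7919 (V=118.4800). Price 125.8599; hedge Δ=1.4824, bond B=38.6166.
  t=2,j=1: stock 83.6000 → up 104.5000 (V=31.8000), down 73.5680 (V=150.7600). Price 80.0531; hedge Δ=-3.8459, bond B=401.5666.
  t=2,j=2: stock 118.7500 → up 148.4375 (V=11.4900), down 104.5000 (V=31.8000). Price 19.2793; hedge Δ=-0.4622, bond B=74.1712.
  t=1,j=0: stock 66.8800 → up 83.6000 (V=80.0531), down 58.8544 (V=125.8599). Price 93.6106; hedge Δ=-1.8511, bond B=217.4128.
  t=1,j=1: stock 95.0000 → up 118.7500 (V=19.2793), down 83.6000 (V=80.0531). Price 43.7059; hedge Δ=-1.7290, bond B=207.9593.
  t=0,j=0: stock 76.0000 → up 95.0000 (V=43.7059), down 66.8800 (V=93.6106). Price 61.6991; hedge Δ=-1.7747, bond B=196.5767.
Check: Δ(0,0)·S0 + B(0,0) = 61.6991 = V0.

(0,0): Delta=-1.7747 Bond=196.5767
(1,0): Delta=-1.8511 Bond=217.4128
(1,1): Delta=-1.7290 Bond=207.9593
(2,0): Delta=1.4824 Bond=38.6166
(2,1): Delta=-3.8459 Bond=401.5666
(2,2): Delta=-0.4622 Bond=74.1712
V0=61.6991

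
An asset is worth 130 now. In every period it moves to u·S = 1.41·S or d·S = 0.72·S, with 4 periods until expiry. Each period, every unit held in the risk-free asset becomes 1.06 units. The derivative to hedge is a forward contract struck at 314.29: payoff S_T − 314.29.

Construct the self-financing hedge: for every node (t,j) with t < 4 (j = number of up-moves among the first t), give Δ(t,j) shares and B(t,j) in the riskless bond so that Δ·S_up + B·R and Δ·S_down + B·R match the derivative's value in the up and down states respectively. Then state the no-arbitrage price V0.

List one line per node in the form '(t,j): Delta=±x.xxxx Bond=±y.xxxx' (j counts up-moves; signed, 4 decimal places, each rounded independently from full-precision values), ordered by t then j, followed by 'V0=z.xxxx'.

(0,0): Delta=1.0000 Bond=-248.9471
(1,0): Delta=1.0000 Bond=-263.8839
(1,1): Delta=1.0000 Bond=-263.8839
(2,0): Delta=1.0000 Bond=-279.7170
(2,1): Delta=1.0000 Bond=-279.7170
(2,2): Delta=1.0000 Bond=-279.7170
(3,0): Delta=1.0000 Bond=-296.5000
(3,1): Delta=1.0000 Bond=-296.5000
(3,2): Delta=1.0000 Bond=-296.5000
(3,3): Delta=1.0000 Bond=-296.5000
V0=-118.9471

No-arbitrage ⇒ martingale measure with p* = (R−d)/(u−d) = 0.4928.
Payoff layer (t=4): V(4,0)=-279.3540, V(4,1)=-245.8736, V(4,2)=-180.3080, V(4,3)=-51.9085, V(4,4)=199.5404
  t=3,j=0: stock 48.5222 → up 68.4164 (V=-245.8736), down 34.9360 (V=-279.3540). Price -247.9778; hedge Δ=1.0000, bond B=-296.5000.
  t=3,j=1: stock 95.0227 → up 133.9820 (V=-180.3080), down 68.4164 (V=-245.8736). Price -201.4773; hedge Δ=1.0000, bond B=-296.5000.
  t=3,j=2: stock 186.0862 → up 262.3815 (V=-51.9085), down 133.9820 (V=-180.3080). Price -110.4138; hedge Δ=1.0000, bond B=-296.5000.
  t=3,j=3: stock 364.4187 → up 513.8304 (V=199.5404), down 262.3815 (V=-51.9085). Price 67.9187; hedge Δ=1.0000, bond B=-296.5000.
  t=2,j=0: stock 67.3920 → up 95.0227 (V=-201.4773), down 48.5222 (V=-247.9778). Price -212.3250; hedge Δ=1.0000, bond B=-279.7170.
  t=2,j=1: stock 131.9760 → up 186.0862 (V=-110.4138), down 95.0227 (V=-201.4773). Price -147.7410; hedge Δ=1.0000, bond B=-279.7170.
  t=2,j=2: stock 258.4530 → up 364.4187 (V=67.9187), down 186.0862 (V=-110.4138). Price -21.2640; hedge Δ=1.0000, bond B=-279.7170.
  t=1,j=0: stock 93.6000 → up 131.9760 (V=-147.7410), down 67.3920 (V=-212.3250). Price -170.2839; hedge Δ=1.0000, bond B=-263.8839.
  t=1,j=1: stock 183.3000 → up 258.4530 (V=-21.2640), down 131.9760 (V=-147.7410). Price -80.5839; hedge Δ=1.0000, bond B=-263.8839.
  t=0,j=0: stock 130.0000 → up 183.3000 (V=-80.5839), down 93.6000 (V=-170.2839). Price -118.9471; hedge Δ=1.0000, bond B=-248.9471.
Each (Δ,B) replicates both successor values, so the strategy is self-financing and V0 is arbitrage-free.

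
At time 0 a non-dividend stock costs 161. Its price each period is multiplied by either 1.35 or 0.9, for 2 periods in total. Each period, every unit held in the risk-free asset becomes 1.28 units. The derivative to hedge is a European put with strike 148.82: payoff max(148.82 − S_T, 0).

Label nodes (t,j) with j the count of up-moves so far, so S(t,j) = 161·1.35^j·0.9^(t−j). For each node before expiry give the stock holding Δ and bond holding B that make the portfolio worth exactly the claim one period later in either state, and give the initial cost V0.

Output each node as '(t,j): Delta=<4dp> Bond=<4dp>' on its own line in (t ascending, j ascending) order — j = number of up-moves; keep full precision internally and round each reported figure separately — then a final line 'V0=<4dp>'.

(0,0): Delta=-0.0309 Bond=5.2437
(1,0): Delta=-0.2823 Bond=43.1484
(1,1): Delta=0.0000 Bond=0.0000
V0=0.2719

The replicating-portfolio and risk-neutral prices coincide; use p* = (1.28−0.9)/(1.35−0.9) = 0.8444 for the latter.
Terminal values V(2,·): V(2,0)=18.4100, V(2,1)=0.0000, V(2,2)=0.0000
(1,0): S=144.9000. Δ = (V_up−V_dn)/(S_up−S_dn) = (0.0000−18.4100)/(195.6150−130.4100) = -0.2823. V = [p*·0.0000 + (1−p*)·18.4100]/1.28 = 2.2373. B = V − Δ·S = 43.1484.
(1,1): S=217.3500. Δ = (V_up−V_dn)/(S_up−S_dn) = (0.0000−0.0000)/(293.4225−195.6150) = 0.0000. V = [p*·0.0000 + (1−p*)·0.0000]/1.28 = 0.0000. B = V − Δ·S = 0.0000.
(0,0): S=161.0000. Δ = (V_up−V_dn)/(S_up−S_dn) = (0.0000−2.2373)/(217.3500−144.9000) = -0.0309. V = [p*·0.0000 + (1−p*)·2.2373]/1.28 = 0.2719. B = V − Δ·S = 5.2437.
Self-financing check: at every node Δ·S+B equals the discounted successor values.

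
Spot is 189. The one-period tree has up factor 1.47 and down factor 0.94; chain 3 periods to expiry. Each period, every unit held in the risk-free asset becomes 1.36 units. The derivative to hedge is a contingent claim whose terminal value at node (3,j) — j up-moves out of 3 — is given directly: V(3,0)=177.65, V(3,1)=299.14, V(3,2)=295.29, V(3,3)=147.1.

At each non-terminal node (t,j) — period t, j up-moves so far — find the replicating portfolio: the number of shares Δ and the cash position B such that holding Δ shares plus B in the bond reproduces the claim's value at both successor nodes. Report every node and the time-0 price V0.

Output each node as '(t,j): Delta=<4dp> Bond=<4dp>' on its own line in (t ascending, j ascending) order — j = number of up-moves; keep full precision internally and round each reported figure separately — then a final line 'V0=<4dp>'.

(0,0): Delta=-0.4809 Bond=178.6969
(1,0): Delta=0.1731 Bond=126.8466
(1,1): Delta=-0.5904 Bond=273.4563
(2,0): Delta=1.3726 Bond=-27.8109
(2,1): Delta=-0.0278 Bond=224.9767
(2,2): Delta=-0.6846 Bond=410.3805
V0=87.8117

No-arbitrage ⇒ martingale measure with p* = (R−d)/(u−d) = 0.7925.
At expiry t=3: V(3,0)=177.6500, V(3,1)=299.1400, V(3,2)=295.2900, V(3,3)=147.1000
Node (2,0) S=167.0004: V=(p*·299.1400+(1−p*)·177.6500)/1.36=201.4155; Δ=(299.1400−177.6500)/(245.4906−156.9804)=1.3726; B=V−Δ·S=-27.8109
Node (2,1) S=261.1602: V=(p*·295.2900+(1−p*)·299.1400)/1.36=217.7125; Δ=(295.2900−299.1400)/(383.9055−245.4906)=-0.0278; B=V−Δ·S=224.9767
Node (2,2) S=408.4101: V=(p*·147.1000+(1−p*)·295.2900)/1.36=130.7768; Δ=(147.1000−295.2900)/(600.3628−383.9055)=-0.6846; B=V−Δ·S=410.3805
Node (1,0) S=177.6600: V=(p*·217.7125+(1−p*)·201.4155)/1.36=157.5957; Δ=(217.7125−201.4155)/(261.1602−167.0004)=0.1731; B=V−Δ·S=126.8466
Node (1,1) S=277.8300: V=(p*·130.7768+(1−p*)·217.7125)/1.36=109.4265; Δ=(130.7768−217.7125)/(408.4101−261.1602)=-0.5904; B=V−Δ·S=273.4563
Node (0,0) S=189.0000: V=(p*·109.4265+(1−p*)·157.5957)/1.36=87.8117; Δ=(109.4265−157.5957)/(277.8300−177.6600)=-0.4809; B=V−Δ·S=178.6969
Check: Δ(0,0)·S0 + B(0,0) = 87.8117 = V0.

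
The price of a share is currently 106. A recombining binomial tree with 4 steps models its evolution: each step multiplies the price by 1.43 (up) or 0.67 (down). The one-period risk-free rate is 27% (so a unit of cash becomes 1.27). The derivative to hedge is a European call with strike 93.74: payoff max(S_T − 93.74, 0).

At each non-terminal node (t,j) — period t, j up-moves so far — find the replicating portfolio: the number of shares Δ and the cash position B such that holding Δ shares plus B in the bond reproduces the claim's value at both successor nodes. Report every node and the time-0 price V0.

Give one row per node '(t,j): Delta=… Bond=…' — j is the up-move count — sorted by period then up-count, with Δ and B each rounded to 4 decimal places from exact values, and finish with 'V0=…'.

No-arbitrage ⇒ martingale measure with p* = (R−d)/(u−d) = 0.7895.
Terminal payoffs: V(4,0)=0.0000, V(4,1)=0.0000, V(4,2)=3.5633, V(4,3)=113.9372, V(4,4)=349.5113
(3,0): S=31.8809. Δ = (V_up−V_dn)/(S_up−S_dn) = (0.0000−0.0000)/(45.5897−21.3602) = 0.0000. V = [p*·0.0000 + (1−p*)·0.0000]/1.27 = 0.0000. B = V − Δ·S = 0.0000.
(3,1): S=68.0443. Δ = (V_up−V_dn)/(S_up−S_dn) = (3.5633−0.0000)/(97.3033−45.5897) = 0.0689. V = [p*·3.5633 + (1−p*)·0.0000]/1.27 = 2.2151. B = V − Δ·S = -2.4735.
(3,2): S=145.2288. Δ = (V_up−V_dn)/(S_up−S_dn) = (113.9372−3.5633)/(207.6772−97.3033) = 1.0000. V = [p*·113.9372 + (1−p*)·3.5633]/1.27 = 71.4178. B = V − Δ·S = -73.8110.
(3,3): S=309.9659. Δ = (V_up−V_dn)/(S_up−S_dn) = (349.5113−113.9372)/(443.2513−207.6772) = 1.0000. V = [p*·349.5113 + (1−p*)·113.9372]/1.27 = 236.1549. B = V − Δ·S = -73.8110.
(2,0): S=47.5834. Δ = (V_up−V_dn)/(S_up−S_dn) = (2.2151−0.0000)/(68.0443−31.8809) = 0.0613. V = [p*·2.2151 + (1−p*)·0.0000]/1.27 = 1.3770. B = V − Δ·S = -1.5376.
(2,1): S=101.5586. Δ = (V_up−V_dn)/(S_up−S_dn) = (71.4178−2.2151)/(145.2288−68.0443) = 0.8966. V = [p*·71.4178 + (1−p*)·2.2151]/1.27 = 44.7628. B = V − Δ·S = -46.2934.
(2,2): S=216.7594. Δ = (V_up−V_dn)/(S_up−S_dn) = (236.1549−71.4178)/(309.9659−145.2288) = 1.0000. V = [p*·236.1549 + (1−p*)·71.4178]/1.27 = 158.6405. B = V − Δ·S = -58.1189.
(1,0): S=71.0200. Δ = (V_up−V_dn)/(S_up−S_dn) = (44.7628−1.3770)/(101.5586−47.5834) = 0.8038. V = [p*·44.7628 + (1−p*)·1.3770]/1.27 = 28.0543. B = V − Δ·S = -29.0324.
(1,1): S=151.5800. Δ = (V_up−V_dn)/(S_up−S_dn) = (158.6405−44.7628)/(216.7594−101.5586) = 0.9885. V = [p*·158.6405 + (1−p*)·44.7628]/1.27 = 106.0364. B = V − Δ·S = -43.8026.
(0,0): S=106.0000. Δ = (V_up−V_dn)/(S_up−S_dn) = (106.0364−28.0543)/(151.5800−71.0200) = 0.9680. V = [p*·106.0364 + (1−p*)·28.0543]/1.27 = 70.5662. B = V − Δ·S = -32.0418.
Root portfolio cost Δ·106+B reproduces V0=70.5662.

(0,0): Delta=0.9680 Bond=-32.0418
(1,0): Delta=0.8038 Bond=-29.0324
(1,1): Delta=0.9885 Bond=-43.8026
(2,0): Delta=0.0613 Bond=-1.5376
(2,1): Delta=0.8966 Bond=-46.2934
(2,2): Delta=1.0000 Bond=-58.1189
(3,0): Delta=0.0000 Bond=0.0000
(3,1): Delta=0.0689 Bond=-2.4735
(3,2): Delta=1.0000 Bond=-73.8110
(3,3): Delta=1.0000 Bond=-73.8110
V0=70.5662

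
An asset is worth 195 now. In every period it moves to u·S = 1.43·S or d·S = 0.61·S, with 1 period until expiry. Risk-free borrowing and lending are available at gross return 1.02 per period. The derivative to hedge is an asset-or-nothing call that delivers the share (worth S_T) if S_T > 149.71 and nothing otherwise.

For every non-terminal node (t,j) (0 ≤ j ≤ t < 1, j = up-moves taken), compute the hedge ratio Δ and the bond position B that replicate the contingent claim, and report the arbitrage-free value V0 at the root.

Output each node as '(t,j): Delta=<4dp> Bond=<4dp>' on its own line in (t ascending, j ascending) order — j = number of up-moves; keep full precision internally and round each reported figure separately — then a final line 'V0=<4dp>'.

Under the risk-neutral measure, an up-move has probability p* = (R−d)/(u−d) = 0.5000 and values discount at R = 1.02.
At expiry t=1: V(1,0)=0.0000, V(1,1)=278.8500
  t=0,j=0: stock 195.0000 → up 278.8500 (V=278.8500), down 118.9500 (V=0.0000). Price 136.6912; hedge Δ=1.7439, bond B=-203.3698.
Check: Δ(0,0)·S0 + B(0,0) = 136.6912 = V0.

(0,0): Delta=1.7439 Bond=-203.3698
V0=136.6912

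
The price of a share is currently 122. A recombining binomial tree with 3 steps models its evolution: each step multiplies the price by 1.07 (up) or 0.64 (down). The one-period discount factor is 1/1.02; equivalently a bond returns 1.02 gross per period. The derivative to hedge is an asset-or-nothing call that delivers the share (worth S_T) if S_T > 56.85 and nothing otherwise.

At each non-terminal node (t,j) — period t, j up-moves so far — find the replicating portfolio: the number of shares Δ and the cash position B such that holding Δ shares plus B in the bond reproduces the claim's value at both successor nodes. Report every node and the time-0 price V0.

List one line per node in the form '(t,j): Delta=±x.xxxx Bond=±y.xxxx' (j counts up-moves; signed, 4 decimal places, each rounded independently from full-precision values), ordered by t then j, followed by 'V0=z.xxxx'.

(0,0): Delta=1.1960 Bond=-25.7671
(1,0): Delta=2.3068 Bond=-113.0144
(1,1): Delta=1.1086 Bond=-14.8703
(2,0): Delta=0.0000 Bond=0.0000
(2,1): Delta=2.4884 Bond=-130.4424
(2,2): Delta=1.0000 Bond=0.0000
V0=120.1465

Since d<R<u, set p* = (R−d)/(u−d) = 0.8837; price each node as the discounted p*-expectation of its children.
Terminal values V(3,·): V(3,0)=0.0000, V(3,1)=0.0000, V(3,2)=89.3938, V(3,3)=149.4552
  t=2,j=0: stock 49.9712 → up 53.4692 (V=0.0000), down 31.9816 (V=0.0000). Price 0.0000; hedge Δ=0.0000, bond B=0.0000.
  t=2,j=1: stock 83.5456 → up 89.3938 (V=89.3938), down 53.4692 (V=0.0000). Price 77.4502; hedge Δ=2.4884, bond B=-130.4424.
  t=2,j=2: stock 139.6778 → up 149.4552 (V=149.4552), down 89.3938 (V=89.3938). Price 139.6778; hedge Δ=1.0000, bond B=0.0000.
  t=1,j=0: stock 78.0800 → up 83.5456 (V=77.4502), down 49.9712 (V=0.0000). Price 67.1023; hedge Δ=2.3068, bond B=-113.0144.
  t=1,j=1: stock 130.5400 → up 139.6778 (V=139.6778), down 83.5456 (V=77.4502). Price 129.8451; hedge Δ=1.1086, bond B=-14.8703.
  t=0,j=0: stock 122.0000 → up 130.5400 (V=129.8451), down 78.0800 (V=67.1023). Price 120.1465; hedge Δ=1.1960, bond B=-25.7671.
Self-financing check: at every node Δ·S+B equals the discounted successor values.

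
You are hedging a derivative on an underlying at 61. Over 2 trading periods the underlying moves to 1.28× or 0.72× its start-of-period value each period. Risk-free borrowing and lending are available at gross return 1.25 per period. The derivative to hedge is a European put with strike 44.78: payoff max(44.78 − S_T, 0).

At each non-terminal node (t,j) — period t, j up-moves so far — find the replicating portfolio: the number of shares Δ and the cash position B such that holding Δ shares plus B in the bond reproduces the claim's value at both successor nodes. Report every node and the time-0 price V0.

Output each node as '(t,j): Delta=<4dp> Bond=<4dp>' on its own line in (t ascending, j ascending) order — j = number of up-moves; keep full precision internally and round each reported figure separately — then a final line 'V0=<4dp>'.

(0,0): Delta=-0.0165 Bond=1.0311
(1,0): Delta=-0.5350 Bond=24.0596
(1,1): Delta=0.0000 Bond=0.0000
V0=0.0242

No-arbitrage ⇒ martingale measure with p* = (R−d)/(u−d) = 0.9464.
Terminal payoffs: V(2,0)=13.1576, V(2,1)=0.0000, V(2,2)=0.0000
  t=1,j=0: stock 43.9200 → up 56.2176 (V=0.0000), down 31.6224 (V=13.1576). Price 0.5639; hedge Δ=-0.5350, bond B=24.0596.
  t=1,j=1: stock 78.0800 → up 99.9424 (V=0.0000), down 56.2176 (V=0.0000). Price 0.0000; hedge Δ=0.0000, bond B=0.0000.
  t=0,j=0: stock 61.0000 → up 78.0800 (V=0.0000), down 43.9200 (V=0.5639). Price 0.0242; hedge Δ=-0.0165, bond B=1.0311.
Self-financing check: at every node Δ·S+B equals the discounted successor values.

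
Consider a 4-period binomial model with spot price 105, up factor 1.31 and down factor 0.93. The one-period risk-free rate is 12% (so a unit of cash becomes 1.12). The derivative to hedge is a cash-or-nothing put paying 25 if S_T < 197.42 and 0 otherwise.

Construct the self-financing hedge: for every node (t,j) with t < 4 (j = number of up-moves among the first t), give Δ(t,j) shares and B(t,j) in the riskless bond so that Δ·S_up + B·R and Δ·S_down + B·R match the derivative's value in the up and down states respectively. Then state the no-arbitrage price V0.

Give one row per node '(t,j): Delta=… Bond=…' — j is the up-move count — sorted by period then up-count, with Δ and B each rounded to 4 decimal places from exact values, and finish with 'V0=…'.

The replicating-portfolio and risk-neutral prices coincide; use p* = (1.12−0.93)/(1.31−0.93) = 0.5000 for the latter.
Terminal values V(4,·): V(4,0)=25.0000, V(4,1)=25.0000, V(4,2)=25.0000, V(4,3)=0.0000, V(4,4)=0.0000
  t=3,j=0: stock 84.4575 → up 110.6393 (V=25.0000), down 78.5455 (V=25.0000). Price 22.3214; hedge Δ=0.0000, bond B=22.3214.
  t=3,j=1: stock 118.9670 → up 155.8468 (V=25.0000), down 110.6393 (V=25.0000). Price 22.3214; hedge Δ=0.0000, bond B=22.3214.
  t=3,j=2: stock 167.5772 → up 219.5261 (V=0.0000), down 155.8468 (V=25.0000). Price 11.1607; hedge Δ=-0.3926, bond B=76.9502.
  t=3,j=3: stock 236.0496 → up 309.2249 (V=0.0000), down 219.5261 (V=0.0000). Price 0.0000; hedge Δ=0.0000, bond B=0.0000.
  t=2,j=0: stock 90.8145 → up 118.9670 (V=22.3214), down 84.4575 (V=22.3214). Price 19.9298; hedge Δ=0.0000, bond B=19.9298.
  t=2,j=1: stock 127.9215 → up 167.5772 (V=11.1607), down 118.9670 (V=22.3214). Price 14.9474; hedge Δ=-0.2296, bond B=44.3177.
  t=2,j=2: stock 180.1905 → up 236.0496 (V=0.0000), down 167.5772 (V=11.1607). Price 4.9825; hedge Δ=-0.1630, bond B=34.3528.
  t=1,j=0: stock 97.6500 → up 127.9215 (V=14.9474), down 90.8145 (V=19.9298). Price 15.5702; hedge Δ=-0.1343, bond B=28.6819.
  t=1,j=1: stock 137.5500 → up 180.1905 (V=4.9825), down 127.9215 (V=14.9474). Price 8.8973; hedge Δ=-0.1906, bond B=35.1207.
  t=0,j=0: stock 105.0000 → up 137.5500 (V=8.8973), down 97.6500 (V=15.5702). Price 10.9230; hedge Δ=-0.1672, bond B=28.4833.
The time-0 hedge costs 10.9230, which is the no-arbitrage price.

(0,0): Delta=-0.1672 Bond=28.4833
(1,0): Delta=-0.1343 Bond=28.6819
(1,1): Delta=-0.1906 Bond=35.1207
(2,0): Delta=0.0000 Bond=19.9298
(2,1): Delta=-0.2296 Bond=44.3177
(2,2): Delta=-0.1630 Bond=34.3528
(3,0): Delta=0.0000 Bond=22.3214
(3,1): Delta=0.0000 Bond=22.3214
(3,2): Delta=-0.3926 Bond=76.9502
(3,3): Delta=0.0000 Bond=0.0000
V0=10.9230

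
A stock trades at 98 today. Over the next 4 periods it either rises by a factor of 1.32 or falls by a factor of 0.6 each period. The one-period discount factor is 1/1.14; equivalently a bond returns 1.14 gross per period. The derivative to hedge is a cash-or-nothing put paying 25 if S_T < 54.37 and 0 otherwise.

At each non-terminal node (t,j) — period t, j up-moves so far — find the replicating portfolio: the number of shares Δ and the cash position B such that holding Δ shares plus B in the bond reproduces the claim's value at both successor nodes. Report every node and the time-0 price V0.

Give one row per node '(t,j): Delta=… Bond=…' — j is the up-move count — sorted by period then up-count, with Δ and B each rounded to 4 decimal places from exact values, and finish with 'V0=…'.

(0,0): Delta=-0.0336 Bond=4.0474
(1,0): Delta=-0.1704 Bond=12.6557
(1,1): Delta=-0.0129 Bond=1.9335
(2,0): Delta=-0.6475 Bond=31.2596
(2,1): Delta=-0.0981 Bond=8.8168
(2,2): Delta=0.0000 Bond=0.0000
(3,0): Delta=0.0000 Bond=21.9298
(3,1): Delta=-0.7456 Bond=40.2047
(3,2): Delta=0.0000 Bond=0.0000
(3,3): Delta=0.0000 Bond=0.0000
V0=0.7517

Since d<R<u, set p* = (R−d)/(u−d) = 0.7500; price each node as the discounted p*-expectation of its children.
Terminal payoffs: V(4,0)=25.0000, V(4,1)=25.0000, V(4,2)=0.0000, V(4,3)=0.0000, V(4,4)=0.0000
Node (3,0) S=21.1680: V=(p*·25.0000+(1−p*)·25.0000)/1.14=21.9298; Δ=(25.0000−25.0000)/(27.9418−12.7008)=0.0000; B=V−Δ·S=21.9298
Node (3,1) S=46.5696: V=(p*·0.0000+(1−p*)·25.0000)/1.14=5.4825; Δ=(0.0000−25.0000)/(61.4719−27.9418)=-0.7456; B=V−Δ·S=40.2047
Node (3,2) S=102.4531: V=(p*·0.0000+(1−p*)·0.0000)/1.14=0.0000; Δ=(0.0000−0.0000)/(135.2381−61.4719)=0.0000; B=V−Δ·S=0.0000
Node (3,3) S=225.3969: V=(p*·0.0000+(1−p*)·0.0000)/1.14=0.0000; Δ=(0.0000−0.0000)/(297.5239−135.2381)=0.0000; B=V−Δ·S=0.0000
Node (2,0) S=35.2800: V=(p*·5.4825+(1−p*)·21.9298)/1.14=8.4161; Δ=(5.4825−21.9298)/(46.5696−21.1680)=-0.6475; B=V−Δ·S=31.2596
Node (2,1) S=77.6160: V=(p*·0.0000+(1−p*)·5.4825)/1.14=1.2023; Δ=(0.0000−5.4825)/(102.4531−46.5696)=-0.0981; B=V−Δ·S=8.8168
Node (2,2) S=170.7552: V=(p*·0.0000+(1−p*)·0.0000)/1.14=0.0000; Δ=(0.0000−0.0000)/(225.3969−102.4531)=0.0000; B=V−Δ·S=0.0000
Node (1,0) S=58.8000: V=(p*·1.2023+(1−p*)·8.4161)/1.14=2.6366; Δ=(1.2023−8.4161)/(77.6160−35.2800)=-0.1704; B=V−Δ·S=12.6557
Node (1,1) S=129.3600: V=(p*·0.0000+(1−p*)·1.2023)/1.14=0.2637; Δ=(0.0000−1.2023)/(170.7552−77.6160)=-0.0129; B=V−Δ·S=1.9335
Node (0,0) S=98.0000: V=(p*·0.2637+(1−p*)·2.6366)/1.14=0.7517; Δ=(0.2637−2.6366)/(129.3600−58.8000)=-0.0336; B=V−Δ·S=4.0474
Self-financing check: at every node Δ·S+B equals the discounted successor values.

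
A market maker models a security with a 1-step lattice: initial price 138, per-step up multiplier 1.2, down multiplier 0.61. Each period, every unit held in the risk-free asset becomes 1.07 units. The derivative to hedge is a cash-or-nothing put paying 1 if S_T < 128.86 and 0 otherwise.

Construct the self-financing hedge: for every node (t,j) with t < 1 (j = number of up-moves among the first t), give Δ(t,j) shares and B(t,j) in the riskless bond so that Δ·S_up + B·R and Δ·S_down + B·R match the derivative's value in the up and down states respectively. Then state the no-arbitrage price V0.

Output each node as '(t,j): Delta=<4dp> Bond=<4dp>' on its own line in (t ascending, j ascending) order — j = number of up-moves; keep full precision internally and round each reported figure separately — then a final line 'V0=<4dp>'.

Under the risk-neutral measure, an up-move has probability p* = (R−d)/(u−d) = 0.7797 and values discount at R = 1.07.
Terminal values V(1,·): V(1,0)=1.0000, V(1,1)=0.0000
(0,0): S=138.0000. Δ = (V_up−V_dn)/(S_up−S_dn) = (0.0000−1.0000)/(165.6000−84.1800) = -0.0123. V = [p*·0.0000 + (1−p*)·1.0000]/1.07 = 0.2059. B = V − Δ·S = 1.9008.
Each (Δ,B) replicates both successor values, so the strategy is self-financing and V0 is arbitrage-free.

(0,0): Delta=-0.0123 Bond=1.9008
V0=0.2059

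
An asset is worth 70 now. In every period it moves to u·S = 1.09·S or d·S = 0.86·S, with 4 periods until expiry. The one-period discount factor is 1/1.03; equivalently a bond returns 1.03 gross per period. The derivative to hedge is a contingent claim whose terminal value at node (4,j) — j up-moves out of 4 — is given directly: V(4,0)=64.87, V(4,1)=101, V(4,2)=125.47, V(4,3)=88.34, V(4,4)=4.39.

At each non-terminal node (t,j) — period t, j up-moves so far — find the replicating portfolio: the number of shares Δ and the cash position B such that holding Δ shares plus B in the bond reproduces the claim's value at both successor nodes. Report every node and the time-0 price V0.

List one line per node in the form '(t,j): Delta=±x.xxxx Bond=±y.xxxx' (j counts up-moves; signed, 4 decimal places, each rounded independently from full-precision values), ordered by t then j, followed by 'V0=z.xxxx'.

(0,0): Delta=-2.5828 Bond=244.8794
(1,0): Delta=-0.5711 Bond=131.1203
(1,1): Delta=-3.1430 Bond=294.9688
(2,0): Delta=2.2431 Bond=-10.6468
(2,1): Delta=-1.3548 Bond=186.4777
(2,2): Delta=-3.6410 Bond=345.2320
(3,0): Delta=3.5281 Bond=-68.1794
(3,1): Delta=1.8853 Bond=9.2267
(3,2): Delta=-2.2571 Bond=256.6057
(3,3): Delta=-4.0264 Bond=390.5243
V0=64.0801

No-arbitrage ⇒ martingale measure with p* = (R−d)/(u−d) = 0.7391.
Terminal values V(4,·): V(4,0)=64.8700, V(4,1)=101.0000, V(4,2)=125.4700, V(4,3)=88.3400, V(4,4)=4.3900
  t=3,j=0: stock 44.5239 → up 48.5311 (V=101.0000), down 38.2906 (V=64.8700). Price 88.9076; hedge Δ=3.5281, bond B=-68.1794.
  t=3,j=1: stock 56.4315 → up 61.5103 (V=125.4700), down 48.5311 (V=101.0000). Price 115.6180; hedge Δ=1.8853, bond B=9.2267.
  t=3,j=2: stock 71.5236 → up 77.9607 (V=88.3400), down 61.5103 (V=125.4700). Price 95.1710; hedge Δ=-2.2571, bond B=256.6057.
  t=3,j=3: stock 90.6520 → up 98.8107 (V=4.3900), down 77.9607 (V=88.3400). Price 25.5243; hedge Δ=-4.0264, bond B=390.5243.
  t=2,j=0: stock 51.7720 → up 56.4315 (V=115.6180), down 44.5239 (V=88.9076). Price 105.4855; hedge Δ=2.2431, bond B=-10.6468.
  t=2,j=1: stock 65.6180 → up 71.5236 (V=95.1710), down 56.4315 (V=115.6180). Price 97.5776; hedge Δ=-1.3548, bond B=186.4777.
  t=2,j=2: stock 83.1670 → up 90.6520 (V=25.5243), down 71.5236 (V=95.1710). Price 42.4204; hedge Δ=-3.6410, bond B=345.2320.
  t=1,j=0: stock 60.2000 → up 65.6180 (V=97.5776), down 51.7720 (V=105.4855). Price 96.7384; hedge Δ=-0.5711, bond B=131.1203.
  t=1,j=1: stock 76.3000 → up 83.1670 (V=42.4204), down 65.6180 (V=97.5776). Price 55.1546; hedge Δ=-3.1430, bond B=294.9688.
  t=0,j=0: stock 70.0000 → up 76.3000 (V=55.1546), down 60.2000 (V=96.7384). Price 64.0801; hedge Δ=-2.5828, bond B=244.8794.
Check: Δ(0,0)·S0 + B(0,0) = 64.0801 = V0.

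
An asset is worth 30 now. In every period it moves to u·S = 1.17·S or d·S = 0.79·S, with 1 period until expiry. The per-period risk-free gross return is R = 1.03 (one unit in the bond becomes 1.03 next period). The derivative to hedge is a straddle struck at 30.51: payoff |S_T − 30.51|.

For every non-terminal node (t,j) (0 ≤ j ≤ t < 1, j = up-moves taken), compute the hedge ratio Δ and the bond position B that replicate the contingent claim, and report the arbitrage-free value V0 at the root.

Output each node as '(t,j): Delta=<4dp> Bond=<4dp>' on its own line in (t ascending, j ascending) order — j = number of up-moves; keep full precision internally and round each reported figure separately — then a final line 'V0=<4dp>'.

Risk-neutral probability p* = (R−d)/(u−d) = (1.03−0.79)/(1.17−0.79) = 0.6316.
Terminal values V(1,·): V(1,0)=6.8100, V(1,1)=4.5900
Node (0,0) S=30.0000: V=(p*·4.5900+(1−p*)·6.8100)/1.03=5.2504; Δ=(4.5900−6.8100)/(35.1000−23.7000)=-0.1947; B=V−Δ·S=11.0925
Root portfolio cost Δ·30+B reproduces V0=5.2504.

(0,0): Delta=-0.1947 Bond=11.0925
V0=5.2504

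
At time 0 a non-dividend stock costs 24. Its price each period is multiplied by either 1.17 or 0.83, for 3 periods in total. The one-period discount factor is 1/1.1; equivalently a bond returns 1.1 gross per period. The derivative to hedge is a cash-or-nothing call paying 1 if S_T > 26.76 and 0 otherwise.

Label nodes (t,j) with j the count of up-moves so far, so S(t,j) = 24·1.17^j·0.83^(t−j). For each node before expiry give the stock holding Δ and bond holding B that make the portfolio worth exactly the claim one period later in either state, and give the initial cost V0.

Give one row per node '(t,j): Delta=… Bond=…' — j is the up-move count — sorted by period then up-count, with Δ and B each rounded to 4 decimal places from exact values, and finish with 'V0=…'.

Risk-neutral probability p* = (R−d)/(u−d) = (1.1−0.83)/(1.17−0.83) = 0.7941.
Payoff layer (t=3): V(3,0)=0.0000, V(3,1)=0.0000, V(3,2)=1.0000, V(3,3)=1.0000
(2,0): S=16.5336. Δ = (V_up−V_dn)/(S_up−S_dn) = (0.0000−0.0000)/(19.3443−13.7229) = 0.0000. V = [p*·0.0000 + (1−p*)·0.0000]/1.1 = 0.0000. B = V − Δ·S = 0.0000.
(2,1): S=23.3064. Δ = (V_up−V_dn)/(S_up−S_dn) = (1.0000−0.0000)/(27.2685−19.3443) = 0.1262. V = [p*·1.0000 + (1−p*)·0.0000]/1.1 = 0.7219. B = V − Δ·S = -2.2193.
(2,2): S=32.8536. Δ = (V_up−V_dn)/(S_up−S_dn) = (1.0000−1.0000)/(38.4387−27.2685) = 0.0000. V = [p*·1.0000 + (1−p*)·1.0000]/1.1 = 0.9091. B = V − Δ·S = 0.9091.
(1,0): S=19.9200. Δ = (V_up−V_dn)/(S_up−S_dn) = (0.7219−0.0000)/(23.3064−16.5336) = 0.1066. V = [p*·0.7219 + (1−p*)·0.0000]/1.1 = 0.5212. B = V − Δ·S = -1.6021.
(1,1): S=28.0800. Δ = (V_up−V_dn)/(S_up−S_dn) = (0.9091−0.7219)/(32.8536−23.3064) = 0.0196. V = [p*·0.9091 + (1−p*)·0.7219]/1.1 = 0.7914. B = V − Δ·S = 0.2409.
(0,0): S=24.0000. Δ = (V_up−V_dn)/(S_up−S_dn) = (0.7914−0.5212)/(28.0800−19.9200) = 0.0331. V = [p*·0.7914 + (1−p*)·0.5212]/1.1 = 0.6689. B = V − Δ·S = -0.1259.
The time-0 hedge costs 0.6689, which is the no-arbitrage price.

(0,0): Delta=0.0331 Bond=-0.1259
(1,0): Delta=0.1066 Bond=-1.6021
(1,1): Delta=0.0196 Bond=0.2409
(2,0): Delta=0.0000 Bond=0.0000
(2,1): Delta=0.1262 Bond=-2.2193
(2,2): Delta=0.0000 Bond=0.9091
V0=0.6689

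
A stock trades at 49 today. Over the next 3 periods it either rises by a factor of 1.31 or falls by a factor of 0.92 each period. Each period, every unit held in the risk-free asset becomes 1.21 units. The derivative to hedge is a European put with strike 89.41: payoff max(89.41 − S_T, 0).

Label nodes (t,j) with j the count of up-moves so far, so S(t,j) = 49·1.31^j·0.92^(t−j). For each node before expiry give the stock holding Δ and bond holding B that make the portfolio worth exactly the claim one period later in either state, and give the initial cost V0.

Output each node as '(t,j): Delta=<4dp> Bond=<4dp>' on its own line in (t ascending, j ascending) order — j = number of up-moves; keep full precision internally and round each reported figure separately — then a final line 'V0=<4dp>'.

(0,0): Delta=-0.5900 Bond=35.1947
(1,0): Delta=-1.0000 Bond=61.0682
(1,1): Delta=-0.4907 Bond=36.2123
(2,0): Delta=-1.0000 Bond=73.8926
(2,1): Delta=-1.0000 Bond=73.8926
(2,2): Delta=-0.3674 Bond=33.4460
V0=6.2845

Risk-neutral probability p* = (R−d)/(u−d) = (1.21−0.92)/(1.31−0.92) = 0.7436.
At expiry t=3: V(3,0)=51.2543, V(3,1)=35.0796, V(3,2)=12.0482, V(3,3)=0.0000
  t=2,j=0: stock 41.4736 → up 54.3304 (V=35.0796), down 38.1557 (V=51.2543). Price 32.4190; hedge Δ=-1.0000, bond B=73.8926.
  t=2,j=1: stock 59.0548 → up 77.3618 (V=12.0482), down 54.3304 (V=35.0796). Price 14.8378; hedge Δ=-1.0000, bond B=73.8926.
  t=2,j=2: stock 84.0889 → up 110.1565 (V=0.0000), down 77.3618 (V=12.0482). Price 2.5531; hedge Δ=-0.3674, bond B=33.4460.
  t=1,j=0: stock 45.0800 → up 59.0548 (V=14.8378), down 41.4736 (V=32.4190). Price 15.9882; hedge Δ=-1.0000, bond B=61.0682.
  t=1,j=1: stock 64.1900 → up 84.0889 (V=2.5531), down 59.0548 (V=14.8378). Price 4.7133; hedge Δ=-0.4907, bond B=36.2123.
  t=0,j=0: stock 49.0000 → up 64.1900 (V=4.7133), down 45.0800 (V=15.9882). Price 6.2845; hedge Δ=-0.5900, bond B=35.1947.
The time-0 hedge costs 6.2845, which is the no-arbitrage price.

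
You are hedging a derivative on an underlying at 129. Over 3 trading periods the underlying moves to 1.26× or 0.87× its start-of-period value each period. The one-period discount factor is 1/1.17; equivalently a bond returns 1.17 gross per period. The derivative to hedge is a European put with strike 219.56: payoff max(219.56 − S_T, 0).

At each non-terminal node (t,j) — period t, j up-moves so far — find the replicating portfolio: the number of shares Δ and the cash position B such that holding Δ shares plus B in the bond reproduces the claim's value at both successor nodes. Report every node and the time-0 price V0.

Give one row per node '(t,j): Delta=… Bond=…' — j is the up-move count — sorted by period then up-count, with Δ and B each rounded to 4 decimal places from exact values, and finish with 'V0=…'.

(0,0): Delta=-0.6693 Bond=105.3662
(1,0): Delta=-1.0000 Bond=160.3916
(1,1): Delta=-0.6008 Bond=112.1445
(2,0): Delta=-1.0000 Bond=187.6581
(2,1): Delta=-1.0000 Bond=187.6581
(2,2): Delta=-0.5181 Bond=114.2744
V0=19.0249

Under the risk-neutral measure, an up-move has probability p* = (R−d)/(u−d) = 0.7692 and values discount at R = 1.17.
Payoff layer (t=3): V(3,0)=134.6131, V(3,1)=96.5335, V(3,2)=41.3837, V(3,3)=0.0000
(2,0): S=97.6401. Δ = (V_up−V_dn)/(S_up−S_dn) = (96.5335−134.6131)/(123.0265−84.9469) = -1.0000. V = [p*·96.5335 + (1−p*)·134.6131]/1.17 = 90.0180. B = V − Δ·S = 187.6581.
(2,1): S=141.4098. Δ = (V_up−V_dn)/(S_up−S_dn) = (41.3837−96.5335)/(178.1763−123.0265) = -1.0000. V = [p*·41.3837 + (1−p*)·96.5335]/1.17 = 46.2483. B = V − Δ·S = 187.6581.
(2,2): S=204.8004. Δ = (V_up−V_dn)/(S_up−S_dn) = (0.0000−41.3837)/(258.0485−178.1763) = -0.5181. V = [p*·0.0000 + (1−p*)·41.3837]/1.17 = 8.1625. B = V − Δ·S = 114.2744.
(1,0): S=112.2300. Δ = (V_up−V_dn)/(S_up−S_dn) = (46.2483−90.0180)/(141.4098−97.6401) = -1.0000. V = [p*·46.2483 + (1−p*)·90.0180]/1.17 = 48.1616. B = V − Δ·S = 160.3916.
(1,1): S=162.5400. Δ = (V_up−V_dn)/(S_up−S_dn) = (8.1625−46.2483)/(204.8004−141.4098) = -0.6008. V = [p*·8.1625 + (1−p*)·46.2483]/1.17 = 14.4885. B = V − Δ·S = 112.1445.
(0,0): S=129.0000. Δ = (V_up−V_dn)/(S_up−S_dn) = (14.4885−48.1616)/(162.5400−112.2300) = -0.6693. V = [p*·14.4885 + (1−p*)·48.1616]/1.17 = 19.0249. B = V − Δ·S = 105.3662.
Root portfolio cost Δ·129+B reproduces V0=19.0249.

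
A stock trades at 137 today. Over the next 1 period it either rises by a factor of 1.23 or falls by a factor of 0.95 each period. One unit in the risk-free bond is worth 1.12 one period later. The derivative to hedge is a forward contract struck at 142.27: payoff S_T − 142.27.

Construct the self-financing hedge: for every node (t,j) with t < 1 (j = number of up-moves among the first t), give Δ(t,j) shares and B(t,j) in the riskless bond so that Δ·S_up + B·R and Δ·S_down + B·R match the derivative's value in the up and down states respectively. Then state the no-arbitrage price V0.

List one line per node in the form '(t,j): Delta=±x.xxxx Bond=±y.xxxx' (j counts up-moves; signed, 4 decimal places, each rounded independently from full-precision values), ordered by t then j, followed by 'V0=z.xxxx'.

Risk-neutral probability p* = (R−d)/(u−d) = (1.12−0.95)/(1.23−0.95) = 0.6071.
Terminal payoffs: V(1,0)=-12.1200, V(1,1)=26.2400
(0,0): S=137.0000. Δ = (V_up−V_dn)/(S_up−S_dn) = (26.2400−-12.1200)/(168.5100−130.1500) = 1.0000. V = [p*·26.2400 + (1−p*)·-12.1200]/1.12 = 9.9732. B = V − Δ·S = -127.0268.
Root portfolio cost Δ·137+B reproduces V0=9.9732.

(0,0): Delta=1.0000 Bond=-127.0268
V0=9.9732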